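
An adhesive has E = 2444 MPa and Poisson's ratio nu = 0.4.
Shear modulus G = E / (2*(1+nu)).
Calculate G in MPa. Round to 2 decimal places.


G = 2444 / (2*(1+0.4))
= 2444 / 2.80
= 872.86 MPa

872.86


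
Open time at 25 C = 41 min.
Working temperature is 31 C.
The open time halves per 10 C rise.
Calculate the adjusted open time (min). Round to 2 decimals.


factor = 2^((31 - 25) / 10) = 1.5157
ot = 41 / 1.5157 = 27.05 min

27.05


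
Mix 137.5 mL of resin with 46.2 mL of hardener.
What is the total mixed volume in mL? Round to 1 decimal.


Total = 137.5 + 46.2 = 183.7 mL

183.7


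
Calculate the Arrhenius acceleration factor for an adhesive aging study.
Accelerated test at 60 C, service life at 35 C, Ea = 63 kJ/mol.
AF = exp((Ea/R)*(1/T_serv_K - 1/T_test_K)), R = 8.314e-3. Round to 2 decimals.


T_test = 333.15 K, T_serv = 308.15 K
Ea/R = 63 / 0.008314 = 7577.58
AF = exp(7577.58 * (1/308.15 - 1/333.15))
= 6.33

6.33


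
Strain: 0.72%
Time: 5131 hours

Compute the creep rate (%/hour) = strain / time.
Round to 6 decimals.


Creep rate = 0.72 / 5131
= 0.000140 %/h

0.000140


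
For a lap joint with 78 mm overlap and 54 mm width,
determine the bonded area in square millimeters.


Area = 78 * 54 = 4212 mm^2

4212


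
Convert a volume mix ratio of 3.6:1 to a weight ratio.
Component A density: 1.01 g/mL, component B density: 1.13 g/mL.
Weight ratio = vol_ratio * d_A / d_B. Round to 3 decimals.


= 3.6 * 1.01 / 1.13 = 3.218

3.218


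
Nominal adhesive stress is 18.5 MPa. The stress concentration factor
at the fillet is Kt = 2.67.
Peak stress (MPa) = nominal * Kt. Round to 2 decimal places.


Peak = 18.5 * 2.67 = 49.40 MPa

49.40


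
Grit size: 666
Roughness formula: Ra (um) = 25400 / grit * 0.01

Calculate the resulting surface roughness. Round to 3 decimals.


Ra = 25400 / 666 * 0.01
= 0.381 um

0.381


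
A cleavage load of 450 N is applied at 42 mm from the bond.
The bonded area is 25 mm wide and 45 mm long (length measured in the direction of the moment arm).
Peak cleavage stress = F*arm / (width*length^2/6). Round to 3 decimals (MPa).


Moment = 450 * 42 = 18900 N*mm
Section modulus = 25 * 2025 / 6 = 50625 / 6 mm^3
Stress = 18900 / (50625 / 6) = 113400 / 50625
= 2.240 MPa

2.240


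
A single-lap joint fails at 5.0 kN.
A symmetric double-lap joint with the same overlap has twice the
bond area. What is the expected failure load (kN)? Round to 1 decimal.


Double-lap load = 2 * 5.0 = 10.0 kN

10.0


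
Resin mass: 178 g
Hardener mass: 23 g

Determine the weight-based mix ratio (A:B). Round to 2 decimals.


Ratio = 178 / 23 = 7.74

7.74


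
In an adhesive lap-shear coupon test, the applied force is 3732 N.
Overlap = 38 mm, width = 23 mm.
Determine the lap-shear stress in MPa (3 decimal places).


stress = F / (overlap * width)
= 3732 / (38 * 23)
= 4.270 MPa

4.270


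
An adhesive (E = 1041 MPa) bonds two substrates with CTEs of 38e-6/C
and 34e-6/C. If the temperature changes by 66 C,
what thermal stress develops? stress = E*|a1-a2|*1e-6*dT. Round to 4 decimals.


Stress = 1041 * |38 - 34| * 1e-6 * 66
= 0.2748 MPa

0.2748


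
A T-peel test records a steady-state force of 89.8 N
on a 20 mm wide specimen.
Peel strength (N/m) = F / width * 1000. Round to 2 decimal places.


Peel strength = 89.8 / 20 * 1000
= 4490.00 N/m

4490.00


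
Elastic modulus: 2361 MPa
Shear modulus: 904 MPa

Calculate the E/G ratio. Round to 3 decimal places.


E / G = 2361 / 904 = 2.612

2.612


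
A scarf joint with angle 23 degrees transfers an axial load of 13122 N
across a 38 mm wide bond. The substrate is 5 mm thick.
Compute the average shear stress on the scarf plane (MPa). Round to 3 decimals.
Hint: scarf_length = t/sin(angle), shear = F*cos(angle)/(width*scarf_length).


scarf_length = 5 / sin(23 deg) = 12.7965 mm
cos(23 deg) = 0.920505
shear stress = 13122 * 0.920505 / (38 * 12.7965)
= 24.840 MPa

24.840


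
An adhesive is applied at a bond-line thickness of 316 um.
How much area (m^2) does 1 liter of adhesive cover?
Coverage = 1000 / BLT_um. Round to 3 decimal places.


Coverage = 1000 / 316 = 3.165 m^2

3.165


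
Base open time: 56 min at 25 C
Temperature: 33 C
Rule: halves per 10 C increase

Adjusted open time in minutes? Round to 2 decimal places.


Acceleration = 2^((33-25)/10) = 1.7411
Open time = 56 / 1.7411 = 32.16 min

32.16


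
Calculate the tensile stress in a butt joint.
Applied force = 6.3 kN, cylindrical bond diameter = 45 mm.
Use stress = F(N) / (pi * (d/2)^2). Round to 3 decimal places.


A = pi * 22.5^2 = 1590.4313 mm^2
sigma = 6300.0 / 1590.4313 = 3.961 MPa

3.961


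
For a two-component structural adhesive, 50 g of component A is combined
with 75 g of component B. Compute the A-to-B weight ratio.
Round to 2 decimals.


Weight ratio A:B = 50 / 75
= 0.67

0.67


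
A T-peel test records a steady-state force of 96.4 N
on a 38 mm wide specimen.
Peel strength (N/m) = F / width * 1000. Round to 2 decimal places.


Peel strength = 96.4 / 38 * 1000
= 2536.84 N/m

2536.84


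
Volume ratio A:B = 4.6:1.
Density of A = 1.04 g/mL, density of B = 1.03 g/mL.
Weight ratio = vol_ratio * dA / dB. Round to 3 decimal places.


Wt ratio = 4.6 * 1.04 / 1.03
= 4.645

4.645


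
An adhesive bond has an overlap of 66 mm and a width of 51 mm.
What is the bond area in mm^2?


Bond area = overlap * width
= 66 * 51
= 3366 mm^2

3366


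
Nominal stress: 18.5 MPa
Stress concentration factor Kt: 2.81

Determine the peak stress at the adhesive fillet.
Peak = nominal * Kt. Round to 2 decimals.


Peak stress = 18.5 * 2.81
= 51.99 MPa

51.99


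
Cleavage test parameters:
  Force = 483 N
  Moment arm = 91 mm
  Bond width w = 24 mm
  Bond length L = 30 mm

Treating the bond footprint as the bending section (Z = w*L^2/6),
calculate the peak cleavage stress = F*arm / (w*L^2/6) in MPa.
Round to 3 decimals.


M = 483 * 91 = 43953 N*mm
Z = 24 * 30^2 / 6 = 21600 / 6 mm^3
sigma = M / Z = 6 * 43953 / 21600 = 263718 / 21600
= 12.209 MPa

12.209


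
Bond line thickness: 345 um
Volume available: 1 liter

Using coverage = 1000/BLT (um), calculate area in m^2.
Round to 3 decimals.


1 L = 1e6 mm^3, thickness = 345 um = 0.345 mm
Area = 1e6 / 0.345 mm^2 = (1e6 / 0.345) / 1e6 m^2 = 1000 / 345 m^2
= 2.899 m^2

2.899


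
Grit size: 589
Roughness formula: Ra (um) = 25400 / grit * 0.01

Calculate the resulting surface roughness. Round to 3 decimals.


Ra = 25400 / 589 * 0.01
= 0.431 um

0.431


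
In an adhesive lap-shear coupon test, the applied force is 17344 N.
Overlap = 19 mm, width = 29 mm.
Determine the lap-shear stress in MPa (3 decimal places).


stress = F / (overlap * width)
= 17344 / (19 * 29)
= 31.477 MPa

31.477


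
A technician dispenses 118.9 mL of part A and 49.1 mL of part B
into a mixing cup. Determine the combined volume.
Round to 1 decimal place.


Combined volume = 118.9 + 49.1
= 168.0 mL

168.0


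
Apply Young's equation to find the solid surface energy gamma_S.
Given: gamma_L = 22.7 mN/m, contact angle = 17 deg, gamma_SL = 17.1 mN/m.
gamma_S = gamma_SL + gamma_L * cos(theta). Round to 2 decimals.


theta_rad = 17 * pi/180 = 0.296706
gamma_S = 17.1 + 22.7 * cos(0.296706)
= 38.81 mN/m

38.81


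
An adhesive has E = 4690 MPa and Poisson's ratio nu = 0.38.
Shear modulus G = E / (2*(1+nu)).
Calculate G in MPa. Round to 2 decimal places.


G = 4690 / (2*(1+0.38))
= 4690 / 2.76
= 1699.28 MPa

1699.28


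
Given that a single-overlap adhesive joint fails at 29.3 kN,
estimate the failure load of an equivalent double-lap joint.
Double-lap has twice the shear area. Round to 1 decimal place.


Double-lap factor = 2
Expected load = 29.3 * 2 = 58.6 kN

58.6


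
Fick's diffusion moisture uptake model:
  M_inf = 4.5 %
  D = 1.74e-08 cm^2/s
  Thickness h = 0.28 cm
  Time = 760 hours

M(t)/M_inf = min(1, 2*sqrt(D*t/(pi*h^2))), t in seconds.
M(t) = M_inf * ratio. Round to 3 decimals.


t_sec = 760 * 3600 = 2736000
ratio = 2*sqrt(1.74e-08*2736000/(pi*0.28^2))
= min(1, 0.879285)
= 0.879285
M(t) = 4.5 * 0.879285 = 3.957 %

3.957


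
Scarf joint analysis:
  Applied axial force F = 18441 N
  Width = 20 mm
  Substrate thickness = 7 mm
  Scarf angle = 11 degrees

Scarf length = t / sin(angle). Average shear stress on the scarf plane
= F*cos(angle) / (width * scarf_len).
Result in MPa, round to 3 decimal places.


Scarf length = 7 / sin(11 deg) = 36.6859 mm
cos(11 deg) = 0.981627
Shear = 18441 * 0.981627 / (20 * 36.6859)
= 24.672 MPa

24.672


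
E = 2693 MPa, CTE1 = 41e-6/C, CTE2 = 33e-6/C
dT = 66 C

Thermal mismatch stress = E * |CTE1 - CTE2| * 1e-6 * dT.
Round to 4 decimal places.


= 2693 * 8e-6 * 66
= 1.4219 MPa

1.4219


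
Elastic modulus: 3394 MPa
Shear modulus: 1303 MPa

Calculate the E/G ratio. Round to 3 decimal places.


E / G = 3394 / 1303 = 2.605

2.605


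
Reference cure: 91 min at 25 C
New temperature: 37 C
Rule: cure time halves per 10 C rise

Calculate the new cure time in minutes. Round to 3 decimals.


factor = 2^((37-25)/10) = 2.2974
t_new = 91 / 2.2974 = 39.610 min

39.610


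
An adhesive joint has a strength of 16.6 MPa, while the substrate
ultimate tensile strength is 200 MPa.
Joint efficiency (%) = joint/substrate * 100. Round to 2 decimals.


Efficiency = 16.6 / 200 * 100
= 8.30%

8.30


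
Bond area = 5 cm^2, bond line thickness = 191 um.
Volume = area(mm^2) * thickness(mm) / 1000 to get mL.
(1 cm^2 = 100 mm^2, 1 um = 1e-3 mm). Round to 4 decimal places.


area_mm2 = 5 * 100 = 500
blt_mm = 191 * 1e-3 = 0.191
vol_mm3 = 500 * 0.191 = 95.5
vol_mL = 95.5 / 1000 = 0.0955 mL

0.0955


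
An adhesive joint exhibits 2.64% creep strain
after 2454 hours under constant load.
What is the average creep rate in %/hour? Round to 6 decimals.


Creep rate = strain / time
= 2.64 / 2454
= 0.001076 %/h

0.001076


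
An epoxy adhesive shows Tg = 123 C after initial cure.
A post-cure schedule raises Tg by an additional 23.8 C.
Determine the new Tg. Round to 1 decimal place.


New Tg = 123 + 23.8
= 146.8 C

146.8


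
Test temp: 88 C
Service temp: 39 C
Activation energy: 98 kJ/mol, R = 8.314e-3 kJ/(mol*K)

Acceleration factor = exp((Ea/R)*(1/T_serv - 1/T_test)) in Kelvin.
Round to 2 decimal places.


AF = exp((98/0.008314)*(1/312.15 - 1/361.15))
= 167.91

167.91


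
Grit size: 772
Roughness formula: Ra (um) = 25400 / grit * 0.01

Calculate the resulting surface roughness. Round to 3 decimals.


Ra = 25400 / 772 * 0.01
= 0.329 um

0.329


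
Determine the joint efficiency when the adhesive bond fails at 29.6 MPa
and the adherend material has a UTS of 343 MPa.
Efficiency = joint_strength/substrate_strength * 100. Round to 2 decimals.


Joint efficiency = 29.6 / 343 * 100
= 8.63%

8.63


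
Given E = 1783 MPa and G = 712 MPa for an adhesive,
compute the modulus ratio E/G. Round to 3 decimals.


E/G ratio = 1783 / 712 = 2.504

2.504


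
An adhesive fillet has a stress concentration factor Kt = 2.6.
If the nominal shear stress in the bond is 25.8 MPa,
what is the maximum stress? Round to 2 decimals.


Max stress = 25.8 * 2.6 = 67.08 MPa

67.08


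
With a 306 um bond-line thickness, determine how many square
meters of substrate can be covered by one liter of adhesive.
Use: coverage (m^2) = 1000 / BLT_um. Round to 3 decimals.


Coverage = 1000 / 306 = 3.268 m^2

3.268


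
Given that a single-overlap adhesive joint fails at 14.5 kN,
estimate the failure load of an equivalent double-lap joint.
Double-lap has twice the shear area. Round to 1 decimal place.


Double-lap factor = 2
Expected load = 14.5 * 2 = 29.0 kN

29.0


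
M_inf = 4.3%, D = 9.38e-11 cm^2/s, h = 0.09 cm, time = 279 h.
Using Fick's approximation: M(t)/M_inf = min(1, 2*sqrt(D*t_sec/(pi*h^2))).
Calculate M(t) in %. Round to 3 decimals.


t = 1004400 s
ratio = min(1, 2*sqrt(9.38e-11*1004400/(pi*0.0081)))
= 0.121693
M(t) = 4.3 * 0.121693 = 0.523%

0.523


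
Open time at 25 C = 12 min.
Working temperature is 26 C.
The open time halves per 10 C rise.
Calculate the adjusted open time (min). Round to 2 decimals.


factor = 2^((26 - 25) / 10) = 1.0718
ot = 12 / 1.0718 = 11.20 min

11.20


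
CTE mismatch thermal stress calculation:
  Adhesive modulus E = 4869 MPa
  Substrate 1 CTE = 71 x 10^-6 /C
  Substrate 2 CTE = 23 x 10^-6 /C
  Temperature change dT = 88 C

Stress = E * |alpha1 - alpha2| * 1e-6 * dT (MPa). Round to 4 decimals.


delta_alpha = |71 - 23| = 48 x 10^-6/C
Stress = 4869 * 48e-6 * 88
= 20.5667 MPa

20.5667


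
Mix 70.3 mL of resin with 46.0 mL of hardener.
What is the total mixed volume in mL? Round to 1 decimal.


Total = 70.3 + 46.0 = 116.3 mL

116.3


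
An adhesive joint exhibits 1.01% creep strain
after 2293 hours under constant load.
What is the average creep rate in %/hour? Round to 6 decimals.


Creep rate = strain / time
= 1.01 / 2293
= 0.000440 %/h

0.000440


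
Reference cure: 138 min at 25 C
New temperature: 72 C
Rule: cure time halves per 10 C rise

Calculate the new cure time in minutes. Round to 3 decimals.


factor = 2^((72-25)/10) = 25.9921
t_new = 138 / 25.9921 = 5.309 min

5.309


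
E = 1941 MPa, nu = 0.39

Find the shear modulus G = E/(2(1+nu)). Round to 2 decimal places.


G = 1941 / (2 * 1.39)
= 698.20 MPa

698.20


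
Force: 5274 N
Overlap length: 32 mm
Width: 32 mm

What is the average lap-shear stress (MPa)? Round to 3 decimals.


Average shear stress = F / (overlap * width)
= 5274 / (32 * 32)
= 5.150 MPa

5.150


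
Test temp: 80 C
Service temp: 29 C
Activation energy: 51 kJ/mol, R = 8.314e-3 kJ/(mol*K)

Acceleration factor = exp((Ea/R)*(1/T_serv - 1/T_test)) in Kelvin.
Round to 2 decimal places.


AF = exp((51/0.008314)*(1/302.15 - 1/353.15))
= 18.76

18.76


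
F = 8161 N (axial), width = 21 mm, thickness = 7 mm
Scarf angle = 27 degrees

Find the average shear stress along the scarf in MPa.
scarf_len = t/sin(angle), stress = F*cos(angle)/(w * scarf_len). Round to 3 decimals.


scarf_len = 7/sin(27 deg) = 15.4188
cos(27 deg) = 0.891007
stress = 8161*0.891007/(21*15.4188) = 22.457 MPa

22.457


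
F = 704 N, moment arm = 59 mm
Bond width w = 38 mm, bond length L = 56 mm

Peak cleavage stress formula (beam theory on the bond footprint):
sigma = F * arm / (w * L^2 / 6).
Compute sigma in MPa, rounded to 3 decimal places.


sigma = (704 * 59) / (38 * 3136 / 6)
= 41536 * 6 / 119168
= 249216 / 119168
= 2.091 MPa

2.091


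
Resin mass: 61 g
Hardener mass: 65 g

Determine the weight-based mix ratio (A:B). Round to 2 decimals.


Ratio = 61 / 65 = 0.94

0.94


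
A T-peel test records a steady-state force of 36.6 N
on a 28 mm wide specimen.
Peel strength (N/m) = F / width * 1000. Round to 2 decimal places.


Peel strength = 36.6 / 28 * 1000
= 1307.14 N/m

1307.14


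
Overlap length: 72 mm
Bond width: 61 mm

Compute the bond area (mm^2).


Bond area = 72 * 61 = 4392 mm^2

4392


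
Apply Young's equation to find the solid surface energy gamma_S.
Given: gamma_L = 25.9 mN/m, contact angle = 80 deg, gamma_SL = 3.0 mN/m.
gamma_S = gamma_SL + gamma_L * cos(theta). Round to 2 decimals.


theta_rad = 80 * pi/180 = 1.396263
gamma_S = 3.0 + 25.9 * cos(1.396263)
= 7.50 mN/m

7.50


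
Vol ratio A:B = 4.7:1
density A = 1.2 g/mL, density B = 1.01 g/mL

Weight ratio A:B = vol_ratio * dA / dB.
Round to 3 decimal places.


Weight ratio = 4.7 * 1.2 / 1.01
= 5.584

5.584


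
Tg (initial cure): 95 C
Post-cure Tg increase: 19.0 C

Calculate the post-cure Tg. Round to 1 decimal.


Post-cure Tg = 95 + 19.0 = 114.0 C

114.0


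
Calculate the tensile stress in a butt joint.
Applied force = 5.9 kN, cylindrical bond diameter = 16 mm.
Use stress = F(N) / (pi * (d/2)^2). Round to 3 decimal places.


A = pi * 8.0^2 = 201.0619 mm^2
sigma = 5900.0 / 201.0619 = 29.344 MPa

29.344


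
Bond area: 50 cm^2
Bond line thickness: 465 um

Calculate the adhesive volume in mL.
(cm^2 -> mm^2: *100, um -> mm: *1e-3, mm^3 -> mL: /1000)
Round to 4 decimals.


V = 50*100 * 465*1e-3 / 1000
= 2.3250 mL

2.3250


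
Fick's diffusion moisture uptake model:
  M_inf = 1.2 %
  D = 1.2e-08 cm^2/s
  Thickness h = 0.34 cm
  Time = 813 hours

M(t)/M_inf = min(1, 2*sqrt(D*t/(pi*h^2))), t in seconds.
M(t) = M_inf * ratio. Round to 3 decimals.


t_sec = 813 * 3600 = 2926800
ratio = 2*sqrt(1.2e-08*2926800/(pi*0.34^2))
= min(1, 0.621961)
= 0.621961
M(t) = 1.2 * 0.621961 = 0.746 %

0.746


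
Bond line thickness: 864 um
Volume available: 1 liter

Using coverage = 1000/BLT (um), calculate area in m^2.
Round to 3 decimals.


1 L = 1e6 mm^3, thickness = 864 um = 0.864 mm
Area = 1e6 / 0.864 mm^2 = (1e6 / 0.864) / 1e6 m^2 = 1000 / 864 m^2
= 1.157 m^2

1.157


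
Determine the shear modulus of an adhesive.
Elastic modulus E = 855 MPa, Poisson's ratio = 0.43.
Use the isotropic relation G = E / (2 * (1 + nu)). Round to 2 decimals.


G = 855 / (2*(1+0.43)) = 855 / 2.86
= 298.95 MPa

298.95


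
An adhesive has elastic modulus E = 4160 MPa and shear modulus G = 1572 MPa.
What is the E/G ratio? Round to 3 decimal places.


E/G = 4160 / 1572 = 2.646

2.646


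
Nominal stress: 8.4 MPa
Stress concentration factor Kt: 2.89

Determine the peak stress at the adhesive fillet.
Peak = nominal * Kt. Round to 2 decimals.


Peak stress = 8.4 * 2.89
= 24.28 MPa

24.28


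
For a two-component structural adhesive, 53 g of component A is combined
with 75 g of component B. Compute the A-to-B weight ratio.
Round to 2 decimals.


Weight ratio A:B = 53 / 75
= 0.71

0.71


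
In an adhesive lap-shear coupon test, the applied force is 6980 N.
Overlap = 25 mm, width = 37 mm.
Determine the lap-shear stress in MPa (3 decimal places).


stress = F / (overlap * width)
= 6980 / (25 * 37)
= 7.546 MPa

7.546


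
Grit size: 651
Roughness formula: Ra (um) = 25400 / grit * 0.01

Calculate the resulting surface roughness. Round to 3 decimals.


Ra = 25400 / 651 * 0.01
= 0.390 um

0.390


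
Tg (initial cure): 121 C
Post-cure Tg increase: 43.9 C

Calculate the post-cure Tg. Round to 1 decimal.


Post-cure Tg = 121 + 43.9 = 164.9 C

164.9


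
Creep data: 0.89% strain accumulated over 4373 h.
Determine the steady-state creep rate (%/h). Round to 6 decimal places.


Rate = 0.89 / 4373 = 0.000204 %/h

0.000204


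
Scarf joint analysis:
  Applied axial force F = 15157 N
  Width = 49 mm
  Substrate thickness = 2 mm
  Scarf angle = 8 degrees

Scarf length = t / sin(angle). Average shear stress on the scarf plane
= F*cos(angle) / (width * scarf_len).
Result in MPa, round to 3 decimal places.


Scarf length = 2 / sin(8 deg) = 14.3706 mm
cos(8 deg) = 0.990268
Shear = 15157 * 0.990268 / (49 * 14.3706)
= 21.315 MPa

21.315


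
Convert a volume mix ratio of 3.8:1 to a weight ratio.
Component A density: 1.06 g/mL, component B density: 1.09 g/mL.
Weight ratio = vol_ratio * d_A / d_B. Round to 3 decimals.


= 3.8 * 1.06 / 1.09 = 3.695

3.695


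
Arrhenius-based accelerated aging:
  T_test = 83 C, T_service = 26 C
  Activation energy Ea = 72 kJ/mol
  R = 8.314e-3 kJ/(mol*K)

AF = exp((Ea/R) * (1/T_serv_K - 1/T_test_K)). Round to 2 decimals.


T_test_K = 356.15, T_serv_K = 299.15
AF = exp((72/8.314e-3) * (1/299.15 - 1/356.15))
= 102.84

102.84


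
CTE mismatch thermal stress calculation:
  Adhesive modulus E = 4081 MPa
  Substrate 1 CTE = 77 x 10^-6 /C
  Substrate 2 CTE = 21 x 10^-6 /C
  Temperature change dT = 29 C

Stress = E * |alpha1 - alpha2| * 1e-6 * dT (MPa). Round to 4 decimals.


delta_alpha = |77 - 21| = 56 x 10^-6/C
Stress = 4081 * 56e-6 * 29
= 6.6275 MPa

6.6275


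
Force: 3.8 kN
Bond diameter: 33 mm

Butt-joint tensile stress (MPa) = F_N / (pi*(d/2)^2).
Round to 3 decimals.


F_N = 3.8 * 1000 = 3800.0 N
A = pi*(16.5)^2 = 855.2986 mm^2
stress = 3800.0 / 855.2986 = 4.443 MPa

4.443


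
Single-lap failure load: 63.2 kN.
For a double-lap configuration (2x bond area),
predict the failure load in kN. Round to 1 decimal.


Failure load = 63.2 * 2 = 126.4 kN

126.4


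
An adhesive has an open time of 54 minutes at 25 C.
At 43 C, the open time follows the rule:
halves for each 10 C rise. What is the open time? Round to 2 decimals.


Factor = 2^((43-25)/10) = 3.4822
Open time = 54 / 3.4822 = 15.51 min

15.51


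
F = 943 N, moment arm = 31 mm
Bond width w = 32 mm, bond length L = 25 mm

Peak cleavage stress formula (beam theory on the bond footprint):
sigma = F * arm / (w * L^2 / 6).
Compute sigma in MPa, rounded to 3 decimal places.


sigma = (943 * 31) / (32 * 625 / 6)
= 29233 * 6 / 20000
= 175398 / 20000
= 8.770 MPa

8.770


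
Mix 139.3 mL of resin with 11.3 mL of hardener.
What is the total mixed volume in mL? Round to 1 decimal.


Total = 139.3 + 11.3 = 150.6 mL

150.6


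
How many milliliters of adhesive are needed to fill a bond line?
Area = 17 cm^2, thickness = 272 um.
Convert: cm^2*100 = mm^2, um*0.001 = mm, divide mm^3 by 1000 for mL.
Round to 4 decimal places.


= (17 * 100) * (272 * 0.001) / 1000
= 0.4624 mL

0.4624


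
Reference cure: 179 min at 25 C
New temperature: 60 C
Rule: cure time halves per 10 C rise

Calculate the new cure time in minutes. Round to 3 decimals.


factor = 2^((60-25)/10) = 11.3137
t_new = 179 / 11.3137 = 15.822 min

15.822


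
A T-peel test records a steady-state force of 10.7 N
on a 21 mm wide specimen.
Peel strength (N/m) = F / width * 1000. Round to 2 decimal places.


Peel strength = 10.7 / 21 * 1000
= 509.52 N/m

509.52


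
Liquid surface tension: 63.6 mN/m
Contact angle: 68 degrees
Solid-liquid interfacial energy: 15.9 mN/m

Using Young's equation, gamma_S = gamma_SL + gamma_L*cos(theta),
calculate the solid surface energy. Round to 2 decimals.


gamma_S = 15.9 + 63.6 * cos(68)
= 39.72 mN/m

39.72


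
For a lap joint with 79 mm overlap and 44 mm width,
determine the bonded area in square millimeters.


Area = 79 * 44 = 3476 mm^2

3476


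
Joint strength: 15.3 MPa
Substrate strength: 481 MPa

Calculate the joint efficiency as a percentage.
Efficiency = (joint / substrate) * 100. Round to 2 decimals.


Efficiency = (15.3 / 481) * 100 = 3.18%

3.18


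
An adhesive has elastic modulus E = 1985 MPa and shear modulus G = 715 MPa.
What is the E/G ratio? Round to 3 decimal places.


E/G = 1985 / 715 = 2.776

2.776


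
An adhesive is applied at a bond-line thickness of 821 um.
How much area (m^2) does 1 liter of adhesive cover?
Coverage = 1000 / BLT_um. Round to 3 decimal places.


Coverage = 1000 / 821 = 1.218 m^2

1.218


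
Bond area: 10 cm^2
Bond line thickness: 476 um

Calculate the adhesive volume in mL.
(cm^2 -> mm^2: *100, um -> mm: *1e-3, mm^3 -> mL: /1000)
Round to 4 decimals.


V = 10*100 * 476*1e-3 / 1000
= 0.4760 mL

0.4760


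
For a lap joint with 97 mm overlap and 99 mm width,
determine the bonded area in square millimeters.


Area = 97 * 99 = 9603 mm^2

9603


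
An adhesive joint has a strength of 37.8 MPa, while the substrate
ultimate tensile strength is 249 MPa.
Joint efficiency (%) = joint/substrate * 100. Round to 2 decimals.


Efficiency = 37.8 / 249 * 100
= 15.18%

15.18


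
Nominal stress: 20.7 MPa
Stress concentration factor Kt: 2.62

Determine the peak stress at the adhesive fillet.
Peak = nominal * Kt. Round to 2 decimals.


Peak stress = 20.7 * 2.62
= 54.23 MPa

54.23


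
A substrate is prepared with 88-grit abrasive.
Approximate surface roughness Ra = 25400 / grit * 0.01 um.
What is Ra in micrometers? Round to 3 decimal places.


Ra = 25400 / 88 * 0.01 = 2.886 um

2.886


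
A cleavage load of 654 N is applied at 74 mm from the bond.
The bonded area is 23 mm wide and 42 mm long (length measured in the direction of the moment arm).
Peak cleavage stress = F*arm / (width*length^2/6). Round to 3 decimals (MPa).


Moment = 654 * 74 = 48396 N*mm
Section modulus = 23 * 1764 / 6 = 40572 / 6 mm^3
Stress = 48396 / (40572 / 6) = 290376 / 40572
= 7.157 MPa

7.157


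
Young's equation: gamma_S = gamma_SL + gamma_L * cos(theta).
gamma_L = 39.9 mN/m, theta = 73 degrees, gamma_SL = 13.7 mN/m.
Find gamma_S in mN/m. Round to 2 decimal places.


cos(73 deg) = 0.292372
gamma_S = 13.7 + 39.9 * 0.292372
= 25.37 mN/m

25.37


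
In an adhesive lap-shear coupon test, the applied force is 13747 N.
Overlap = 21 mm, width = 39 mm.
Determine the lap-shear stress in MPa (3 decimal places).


stress = F / (overlap * width)
= 13747 / (21 * 39)
= 16.785 MPa

16.785


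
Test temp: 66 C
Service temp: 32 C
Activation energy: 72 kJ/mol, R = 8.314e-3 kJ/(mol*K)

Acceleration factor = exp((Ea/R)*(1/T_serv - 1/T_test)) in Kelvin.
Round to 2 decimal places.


AF = exp((72/0.008314)*(1/305.15 - 1/339.15))
= 17.20

17.20


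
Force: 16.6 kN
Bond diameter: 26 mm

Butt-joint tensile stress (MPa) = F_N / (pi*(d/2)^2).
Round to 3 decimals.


F_N = 16.6 * 1000 = 16600.0 N
A = pi*(13.0)^2 = 530.9292 mm^2
stress = 16600.0 / 530.9292 = 31.266 MPa

31.266


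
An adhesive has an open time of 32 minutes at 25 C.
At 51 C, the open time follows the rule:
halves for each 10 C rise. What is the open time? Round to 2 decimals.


Factor = 2^((51-25)/10) = 6.0629
Open time = 32 / 6.0629 = 5.28 min

5.28


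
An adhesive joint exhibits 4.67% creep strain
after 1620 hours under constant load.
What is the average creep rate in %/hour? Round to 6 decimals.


Creep rate = strain / time
= 4.67 / 1620
= 0.002883 %/h

0.002883


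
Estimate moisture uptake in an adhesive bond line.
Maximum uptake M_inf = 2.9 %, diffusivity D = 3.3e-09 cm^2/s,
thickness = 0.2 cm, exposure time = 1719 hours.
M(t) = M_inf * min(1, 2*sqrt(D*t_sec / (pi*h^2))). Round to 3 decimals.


Convert time: 1719 h = 6188400 s
ratio = min(1, 2*sqrt(3.3e-09*6188400/(pi*0.2^2)))
= 0.806253
M(t) = 2.9 * 0.806253 = 2.338%

2.338


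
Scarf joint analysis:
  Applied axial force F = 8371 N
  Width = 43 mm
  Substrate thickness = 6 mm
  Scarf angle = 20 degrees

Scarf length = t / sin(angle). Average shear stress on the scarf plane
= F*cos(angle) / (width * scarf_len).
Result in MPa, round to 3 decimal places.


Scarf length = 6 / sin(20 deg) = 17.5428 mm
cos(20 deg) = 0.939693
Shear = 8371 * 0.939693 / (43 * 17.5428)
= 10.428 MPa

10.428


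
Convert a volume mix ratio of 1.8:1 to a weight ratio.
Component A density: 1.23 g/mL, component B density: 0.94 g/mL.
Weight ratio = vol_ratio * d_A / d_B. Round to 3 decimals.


= 1.8 * 1.23 / 0.94 = 2.355

2.355


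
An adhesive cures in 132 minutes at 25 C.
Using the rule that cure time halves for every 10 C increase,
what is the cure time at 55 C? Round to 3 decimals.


Factor = 2^((55 - 25) / 10) = 8.0000
Cure time = 132 / 8.0000
= 16.500 minutes

16.500


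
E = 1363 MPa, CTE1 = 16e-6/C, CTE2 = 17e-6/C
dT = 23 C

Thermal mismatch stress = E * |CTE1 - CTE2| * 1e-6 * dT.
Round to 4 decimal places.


= 1363 * 1e-6 * 23
= 0.0313 MPa

0.0313


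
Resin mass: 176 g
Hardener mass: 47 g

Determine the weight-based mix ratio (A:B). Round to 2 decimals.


Ratio = 176 / 47 = 3.74

3.74


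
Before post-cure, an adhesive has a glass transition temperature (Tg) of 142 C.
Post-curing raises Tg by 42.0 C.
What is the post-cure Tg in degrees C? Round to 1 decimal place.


Tg_post = Tg_base + delta_Tg
= 142 + 42.0
= 184.0 C

184.0


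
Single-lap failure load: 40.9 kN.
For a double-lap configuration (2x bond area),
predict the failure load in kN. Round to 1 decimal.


Failure load = 40.9 * 2 = 81.8 kN

81.8


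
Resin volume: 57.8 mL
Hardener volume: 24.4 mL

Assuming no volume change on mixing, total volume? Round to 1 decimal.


V_total = 57.8 + 24.4 = 82.2 mL

82.2


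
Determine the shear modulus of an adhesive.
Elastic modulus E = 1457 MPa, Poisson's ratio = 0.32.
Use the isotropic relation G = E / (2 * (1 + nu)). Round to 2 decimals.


G = 1457 / (2*(1+0.32)) = 1457 / 2.64
= 551.89 MPa

551.89


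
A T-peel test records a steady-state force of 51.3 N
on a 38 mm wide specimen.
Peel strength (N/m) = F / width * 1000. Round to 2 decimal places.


Peel strength = 51.3 / 38 * 1000
= 1350.00 N/m

1350.00


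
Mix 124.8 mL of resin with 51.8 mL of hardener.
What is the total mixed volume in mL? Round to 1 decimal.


Total = 124.8 + 51.8 = 176.6 mL

176.6


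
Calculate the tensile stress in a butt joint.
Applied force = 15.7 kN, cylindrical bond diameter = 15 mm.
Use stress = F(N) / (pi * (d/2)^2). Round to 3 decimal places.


A = pi * 7.5^2 = 176.7146 mm^2
sigma = 15700.0 / 176.7146 = 88.844 MPa

88.844


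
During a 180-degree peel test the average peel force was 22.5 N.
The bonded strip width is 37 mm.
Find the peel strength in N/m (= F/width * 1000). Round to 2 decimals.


Peel strength = F/width * 1000
= 22.5 / 37 * 1000
= 608.11 N/m

608.11


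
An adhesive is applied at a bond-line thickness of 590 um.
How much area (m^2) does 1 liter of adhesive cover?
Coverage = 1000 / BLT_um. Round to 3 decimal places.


Coverage = 1000 / 590 = 1.695 m^2

1.695


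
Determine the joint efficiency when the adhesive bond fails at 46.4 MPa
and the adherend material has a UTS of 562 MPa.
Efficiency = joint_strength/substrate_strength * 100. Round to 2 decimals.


Joint efficiency = 46.4 / 562 * 100
= 8.26%

8.26


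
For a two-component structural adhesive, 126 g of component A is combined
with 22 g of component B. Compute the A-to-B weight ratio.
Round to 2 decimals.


Weight ratio A:B = 126 / 22
= 5.73

5.73


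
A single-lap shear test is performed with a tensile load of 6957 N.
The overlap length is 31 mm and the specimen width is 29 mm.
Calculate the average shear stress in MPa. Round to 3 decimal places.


Shear stress = F / (overlap * width)
= 6957 / (31 * 29)
= 6957 / 899
= 7.739 MPa

7.739


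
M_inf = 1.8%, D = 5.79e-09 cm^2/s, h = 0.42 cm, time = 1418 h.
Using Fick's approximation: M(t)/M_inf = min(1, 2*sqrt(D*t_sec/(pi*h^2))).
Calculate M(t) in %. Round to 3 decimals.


t = 5104800 s
ratio = min(1, 2*sqrt(5.79e-09*5104800/(pi*0.1764)))
= 0.461886
M(t) = 1.8 * 0.461886 = 0.831%

0.831


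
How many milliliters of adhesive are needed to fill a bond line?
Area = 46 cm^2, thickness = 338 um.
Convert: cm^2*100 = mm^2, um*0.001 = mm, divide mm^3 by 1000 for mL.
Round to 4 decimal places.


= (46 * 100) * (338 * 0.001) / 1000
= 1.5548 mL

1.5548


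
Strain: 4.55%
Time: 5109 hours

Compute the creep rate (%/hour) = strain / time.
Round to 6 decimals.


Creep rate = 4.55 / 5109
= 0.000891 %/h

0.000891


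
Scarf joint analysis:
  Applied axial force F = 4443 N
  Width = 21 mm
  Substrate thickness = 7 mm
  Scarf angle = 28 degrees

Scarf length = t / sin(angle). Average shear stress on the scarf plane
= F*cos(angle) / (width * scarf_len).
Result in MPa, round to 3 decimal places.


Scarf length = 7 / sin(28 deg) = 14.9104 mm
cos(28 deg) = 0.882948
Shear = 4443 * 0.882948 / (21 * 14.9104)
= 12.529 MPa

12.529


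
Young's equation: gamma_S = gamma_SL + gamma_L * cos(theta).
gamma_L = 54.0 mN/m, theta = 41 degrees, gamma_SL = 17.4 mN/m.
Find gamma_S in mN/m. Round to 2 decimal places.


cos(41 deg) = 0.754710
gamma_S = 17.4 + 54.0 * 0.754710
= 58.15 mN/m

58.15


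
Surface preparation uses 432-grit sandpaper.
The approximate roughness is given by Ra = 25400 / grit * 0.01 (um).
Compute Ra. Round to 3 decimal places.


Ra = 25400 / 432 * 0.01
= 254 / 432
= 0.588 um

0.588


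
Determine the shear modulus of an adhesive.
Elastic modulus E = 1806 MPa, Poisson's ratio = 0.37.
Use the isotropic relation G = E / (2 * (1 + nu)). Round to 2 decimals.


G = 1806 / (2*(1+0.37)) = 1806 / 2.74
= 659.12 MPa

659.12


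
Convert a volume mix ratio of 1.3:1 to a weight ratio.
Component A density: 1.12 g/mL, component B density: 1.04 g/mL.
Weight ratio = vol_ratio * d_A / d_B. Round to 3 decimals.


= 1.3 * 1.12 / 1.04 = 1.400

1.400


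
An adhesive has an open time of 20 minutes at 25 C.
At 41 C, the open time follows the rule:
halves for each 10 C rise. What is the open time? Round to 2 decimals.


Factor = 2^((41-25)/10) = 3.0314
Open time = 20 / 3.0314 = 6.60 min

6.60


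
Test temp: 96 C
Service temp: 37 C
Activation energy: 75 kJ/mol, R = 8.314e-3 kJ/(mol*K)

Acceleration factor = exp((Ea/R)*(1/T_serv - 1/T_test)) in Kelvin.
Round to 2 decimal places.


AF = exp((75/0.008314)*(1/310.15 - 1/369.15))
= 104.45

104.45


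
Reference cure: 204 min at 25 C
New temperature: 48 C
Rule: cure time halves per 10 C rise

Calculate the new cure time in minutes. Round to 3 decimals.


factor = 2^((48-25)/10) = 4.9246
t_new = 204 / 4.9246 = 41.425 min

41.425


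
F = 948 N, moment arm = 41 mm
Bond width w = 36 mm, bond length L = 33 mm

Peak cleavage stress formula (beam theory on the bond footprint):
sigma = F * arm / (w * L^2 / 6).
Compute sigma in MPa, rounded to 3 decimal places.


sigma = (948 * 41) / (36 * 1089 / 6)
= 38868 * 6 / 39204
= 233208 / 39204
= 5.949 MPa

5.949


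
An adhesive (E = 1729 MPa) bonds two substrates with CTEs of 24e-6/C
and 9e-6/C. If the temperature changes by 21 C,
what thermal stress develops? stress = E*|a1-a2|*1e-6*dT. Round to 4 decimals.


Stress = 1729 * |24 - 9| * 1e-6 * 21
= 0.5446 MPa

0.5446


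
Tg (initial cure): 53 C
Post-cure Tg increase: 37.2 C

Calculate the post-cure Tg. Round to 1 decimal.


Post-cure Tg = 53 + 37.2 = 90.2 C

90.2


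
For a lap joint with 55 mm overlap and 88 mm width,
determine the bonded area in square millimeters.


Area = 55 * 88 = 4840 mm^2

4840


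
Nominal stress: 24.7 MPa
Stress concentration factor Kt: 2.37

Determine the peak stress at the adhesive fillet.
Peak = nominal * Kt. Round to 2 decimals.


Peak stress = 24.7 * 2.37
= 58.54 MPa

58.54


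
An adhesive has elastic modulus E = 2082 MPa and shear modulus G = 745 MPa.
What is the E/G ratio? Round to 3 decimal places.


E/G = 2082 / 745 = 2.795

2.795


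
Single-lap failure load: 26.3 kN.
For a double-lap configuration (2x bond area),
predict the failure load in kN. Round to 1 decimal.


Failure load = 26.3 * 2 = 52.6 kN

52.6


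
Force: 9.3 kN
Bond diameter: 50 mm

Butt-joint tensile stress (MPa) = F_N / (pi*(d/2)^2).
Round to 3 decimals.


F_N = 9.3 * 1000 = 9300.0 N
A = pi*(25.0)^2 = 1963.4954 mm^2
stress = 9300.0 / 1963.4954 = 4.736 MPa

4.736


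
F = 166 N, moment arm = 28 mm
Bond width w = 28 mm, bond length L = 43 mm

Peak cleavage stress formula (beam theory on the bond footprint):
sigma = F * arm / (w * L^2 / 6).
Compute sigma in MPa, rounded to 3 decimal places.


sigma = (166 * 28) / (28 * 1849 / 6)
= 4648 * 6 / 51772
= 27888 / 51772
= 0.539 MPa

0.539


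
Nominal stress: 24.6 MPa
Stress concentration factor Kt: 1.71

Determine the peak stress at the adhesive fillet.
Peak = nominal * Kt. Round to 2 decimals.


Peak stress = 24.6 * 1.71
= 42.07 MPa

42.07


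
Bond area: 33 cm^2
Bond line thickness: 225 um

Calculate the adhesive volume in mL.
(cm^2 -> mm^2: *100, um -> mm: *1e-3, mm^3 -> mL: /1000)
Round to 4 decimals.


V = 33*100 * 225*1e-3 / 1000
= 0.7425 mL

0.7425


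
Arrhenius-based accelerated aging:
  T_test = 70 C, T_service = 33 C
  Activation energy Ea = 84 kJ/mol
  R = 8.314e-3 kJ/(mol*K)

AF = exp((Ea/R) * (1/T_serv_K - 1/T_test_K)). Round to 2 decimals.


T_test_K = 343.15, T_serv_K = 306.15
AF = exp((84/8.314e-3) * (1/306.15 - 1/343.15))
= 35.11

35.11


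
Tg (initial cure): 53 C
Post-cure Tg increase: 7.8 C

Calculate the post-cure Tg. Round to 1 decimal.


Post-cure Tg = 53 + 7.8 = 60.8 C

60.8


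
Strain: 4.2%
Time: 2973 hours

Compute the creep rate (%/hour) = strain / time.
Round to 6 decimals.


Creep rate = 4.2 / 2973
= 0.001413 %/h

0.001413


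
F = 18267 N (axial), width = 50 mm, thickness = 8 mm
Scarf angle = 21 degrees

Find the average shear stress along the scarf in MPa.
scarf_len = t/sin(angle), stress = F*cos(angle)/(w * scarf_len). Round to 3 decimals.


scarf_len = 8/sin(21 deg) = 22.3234
cos(21 deg) = 0.933580
stress = 18267*0.933580/(50*22.3234) = 15.279 MPa

15.279


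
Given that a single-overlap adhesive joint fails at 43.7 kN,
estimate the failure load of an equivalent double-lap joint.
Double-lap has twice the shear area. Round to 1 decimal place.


Double-lap factor = 2
Expected load = 43.7 * 2 = 87.4 kN

87.4


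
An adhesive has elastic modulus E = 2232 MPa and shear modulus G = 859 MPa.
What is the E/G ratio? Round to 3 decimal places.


E/G = 2232 / 859 = 2.598

2.598


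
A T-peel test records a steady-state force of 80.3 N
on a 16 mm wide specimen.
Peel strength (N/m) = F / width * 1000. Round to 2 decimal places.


Peel strength = 80.3 / 16 * 1000
= 5018.75 N/m

5018.75


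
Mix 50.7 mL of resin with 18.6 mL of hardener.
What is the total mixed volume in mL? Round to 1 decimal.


Total = 50.7 + 18.6 = 69.3 mL

69.3


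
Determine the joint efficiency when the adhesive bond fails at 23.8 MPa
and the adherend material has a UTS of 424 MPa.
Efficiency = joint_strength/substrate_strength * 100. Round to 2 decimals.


Joint efficiency = 23.8 / 424 * 100
= 5.61%

5.61


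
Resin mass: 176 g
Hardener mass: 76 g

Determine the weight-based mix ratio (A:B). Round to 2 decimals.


Ratio = 176 / 76 = 2.32

2.32


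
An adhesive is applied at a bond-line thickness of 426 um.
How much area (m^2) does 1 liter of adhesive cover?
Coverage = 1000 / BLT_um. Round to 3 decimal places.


Coverage = 1000 / 426 = 2.347 m^2

2.347


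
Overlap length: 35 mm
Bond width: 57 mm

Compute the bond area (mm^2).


Bond area = 35 * 57 = 1995 mm^2

1995


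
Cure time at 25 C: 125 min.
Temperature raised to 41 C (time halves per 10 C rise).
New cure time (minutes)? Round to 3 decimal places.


Acceleration factor = 2^(16/10) = 3.0314
New time = 125 / 3.0314 = 41.235 min

41.235


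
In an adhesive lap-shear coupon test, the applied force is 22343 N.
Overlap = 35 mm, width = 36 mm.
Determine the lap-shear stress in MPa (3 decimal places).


stress = F / (overlap * width)
= 22343 / (35 * 36)
= 17.733 MPa

17.733


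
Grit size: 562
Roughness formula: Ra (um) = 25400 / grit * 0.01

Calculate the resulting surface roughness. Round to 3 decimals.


Ra = 25400 / 562 * 0.01
= 0.452 um

0.452


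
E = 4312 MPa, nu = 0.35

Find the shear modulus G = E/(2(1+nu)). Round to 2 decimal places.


G = 4312 / (2 * 1.35)
= 1597.04 MPa

1597.04


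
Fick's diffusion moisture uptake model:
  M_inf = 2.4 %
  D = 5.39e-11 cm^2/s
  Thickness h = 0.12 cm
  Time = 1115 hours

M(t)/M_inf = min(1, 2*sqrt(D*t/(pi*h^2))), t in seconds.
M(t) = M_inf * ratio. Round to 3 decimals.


t_sec = 1115 * 3600 = 4014000
ratio = 2*sqrt(5.39e-11*4014000/(pi*0.12^2))
= min(1, 0.138311)
= 0.138311
M(t) = 2.4 * 0.138311 = 0.332 %

0.332


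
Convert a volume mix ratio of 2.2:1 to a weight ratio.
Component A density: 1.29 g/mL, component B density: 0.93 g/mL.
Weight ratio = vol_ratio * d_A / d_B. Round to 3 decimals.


= 2.2 * 1.29 / 0.93 = 3.052

3.052


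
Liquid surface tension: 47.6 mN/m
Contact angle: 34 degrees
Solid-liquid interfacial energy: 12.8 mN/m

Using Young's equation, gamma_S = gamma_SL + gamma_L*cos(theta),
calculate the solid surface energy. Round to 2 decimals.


gamma_S = 12.8 + 47.6 * cos(34)
= 52.26 mN/m

52.26


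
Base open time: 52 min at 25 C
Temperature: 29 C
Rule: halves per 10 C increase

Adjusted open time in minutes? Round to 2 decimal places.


Acceleration = 2^((29-25)/10) = 1.3195
Open time = 52 / 1.3195 = 39.41 min

39.41


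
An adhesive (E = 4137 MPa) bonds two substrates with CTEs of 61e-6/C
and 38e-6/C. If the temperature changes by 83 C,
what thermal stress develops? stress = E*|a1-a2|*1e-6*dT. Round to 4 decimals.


Stress = 4137 * |61 - 38| * 1e-6 * 83
= 7.8975 MPa

7.8975
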